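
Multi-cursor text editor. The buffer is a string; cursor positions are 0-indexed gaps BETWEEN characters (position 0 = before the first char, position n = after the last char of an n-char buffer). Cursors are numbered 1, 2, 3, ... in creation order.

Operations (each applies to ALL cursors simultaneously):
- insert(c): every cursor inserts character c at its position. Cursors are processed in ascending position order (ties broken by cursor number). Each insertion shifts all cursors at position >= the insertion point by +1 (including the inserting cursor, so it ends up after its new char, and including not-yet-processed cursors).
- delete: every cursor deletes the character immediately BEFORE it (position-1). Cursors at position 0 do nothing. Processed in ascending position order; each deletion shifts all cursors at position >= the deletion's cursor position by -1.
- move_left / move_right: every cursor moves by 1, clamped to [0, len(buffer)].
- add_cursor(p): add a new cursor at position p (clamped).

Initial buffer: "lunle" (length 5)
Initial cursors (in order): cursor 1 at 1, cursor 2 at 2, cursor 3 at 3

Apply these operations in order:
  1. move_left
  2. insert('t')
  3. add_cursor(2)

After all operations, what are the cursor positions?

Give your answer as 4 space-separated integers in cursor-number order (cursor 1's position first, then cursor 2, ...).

Answer: 1 3 5 2

Derivation:
After op 1 (move_left): buffer="lunle" (len 5), cursors c1@0 c2@1 c3@2, authorship .....
After op 2 (insert('t')): buffer="tltutnle" (len 8), cursors c1@1 c2@3 c3@5, authorship 1.2.3...
After op 3 (add_cursor(2)): buffer="tltutnle" (len 8), cursors c1@1 c4@2 c2@3 c3@5, authorship 1.2.3...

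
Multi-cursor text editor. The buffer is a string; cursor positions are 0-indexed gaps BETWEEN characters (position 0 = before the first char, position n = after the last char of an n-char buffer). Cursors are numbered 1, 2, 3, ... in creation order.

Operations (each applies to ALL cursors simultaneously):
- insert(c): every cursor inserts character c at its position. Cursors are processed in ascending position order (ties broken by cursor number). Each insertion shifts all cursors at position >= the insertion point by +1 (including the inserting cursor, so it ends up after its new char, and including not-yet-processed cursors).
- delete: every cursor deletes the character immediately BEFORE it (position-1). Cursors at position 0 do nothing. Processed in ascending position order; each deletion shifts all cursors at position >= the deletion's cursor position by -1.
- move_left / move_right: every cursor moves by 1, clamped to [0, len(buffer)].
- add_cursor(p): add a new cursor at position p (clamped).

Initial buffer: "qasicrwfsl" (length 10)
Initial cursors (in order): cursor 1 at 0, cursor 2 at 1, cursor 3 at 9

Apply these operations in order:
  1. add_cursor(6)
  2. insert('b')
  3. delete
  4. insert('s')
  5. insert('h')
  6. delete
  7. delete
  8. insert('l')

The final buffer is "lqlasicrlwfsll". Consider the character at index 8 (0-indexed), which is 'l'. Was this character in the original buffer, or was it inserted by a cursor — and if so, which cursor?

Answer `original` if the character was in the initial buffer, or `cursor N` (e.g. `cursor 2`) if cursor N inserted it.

Answer: cursor 4

Derivation:
After op 1 (add_cursor(6)): buffer="qasicrwfsl" (len 10), cursors c1@0 c2@1 c4@6 c3@9, authorship ..........
After op 2 (insert('b')): buffer="bqbasicrbwfsbl" (len 14), cursors c1@1 c2@3 c4@9 c3@13, authorship 1.2.....4...3.
After op 3 (delete): buffer="qasicrwfsl" (len 10), cursors c1@0 c2@1 c4@6 c3@9, authorship ..........
After op 4 (insert('s')): buffer="sqsasicrswfssl" (len 14), cursors c1@1 c2@3 c4@9 c3@13, authorship 1.2.....4...3.
After op 5 (insert('h')): buffer="shqshasicrshwfsshl" (len 18), cursors c1@2 c2@5 c4@12 c3@17, authorship 11.22.....44...33.
After op 6 (delete): buffer="sqsasicrswfssl" (len 14), cursors c1@1 c2@3 c4@9 c3@13, authorship 1.2.....4...3.
After op 7 (delete): buffer="qasicrwfsl" (len 10), cursors c1@0 c2@1 c4@6 c3@9, authorship ..........
After op 8 (insert('l')): buffer="lqlasicrlwfsll" (len 14), cursors c1@1 c2@3 c4@9 c3@13, authorship 1.2.....4...3.
Authorship (.=original, N=cursor N): 1 . 2 . . . . . 4 . . . 3 .
Index 8: author = 4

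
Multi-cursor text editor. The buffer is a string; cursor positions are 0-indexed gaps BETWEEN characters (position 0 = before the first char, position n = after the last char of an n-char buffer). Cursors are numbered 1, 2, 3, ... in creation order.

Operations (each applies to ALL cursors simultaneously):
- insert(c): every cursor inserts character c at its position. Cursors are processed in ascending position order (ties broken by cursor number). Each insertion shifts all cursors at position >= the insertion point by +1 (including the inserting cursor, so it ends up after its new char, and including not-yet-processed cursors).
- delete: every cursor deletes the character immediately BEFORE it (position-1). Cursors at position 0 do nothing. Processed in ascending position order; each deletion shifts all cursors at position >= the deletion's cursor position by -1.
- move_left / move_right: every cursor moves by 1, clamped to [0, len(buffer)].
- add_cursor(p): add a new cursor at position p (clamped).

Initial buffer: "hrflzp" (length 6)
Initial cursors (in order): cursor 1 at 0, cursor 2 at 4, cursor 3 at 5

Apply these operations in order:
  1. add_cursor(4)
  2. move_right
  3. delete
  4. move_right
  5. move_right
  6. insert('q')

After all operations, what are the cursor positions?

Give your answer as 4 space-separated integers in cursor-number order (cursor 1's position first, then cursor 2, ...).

After op 1 (add_cursor(4)): buffer="hrflzp" (len 6), cursors c1@0 c2@4 c4@4 c3@5, authorship ......
After op 2 (move_right): buffer="hrflzp" (len 6), cursors c1@1 c2@5 c4@5 c3@6, authorship ......
After op 3 (delete): buffer="rf" (len 2), cursors c1@0 c2@2 c3@2 c4@2, authorship ..
After op 4 (move_right): buffer="rf" (len 2), cursors c1@1 c2@2 c3@2 c4@2, authorship ..
After op 5 (move_right): buffer="rf" (len 2), cursors c1@2 c2@2 c3@2 c4@2, authorship ..
After op 6 (insert('q')): buffer="rfqqqq" (len 6), cursors c1@6 c2@6 c3@6 c4@6, authorship ..1234

Answer: 6 6 6 6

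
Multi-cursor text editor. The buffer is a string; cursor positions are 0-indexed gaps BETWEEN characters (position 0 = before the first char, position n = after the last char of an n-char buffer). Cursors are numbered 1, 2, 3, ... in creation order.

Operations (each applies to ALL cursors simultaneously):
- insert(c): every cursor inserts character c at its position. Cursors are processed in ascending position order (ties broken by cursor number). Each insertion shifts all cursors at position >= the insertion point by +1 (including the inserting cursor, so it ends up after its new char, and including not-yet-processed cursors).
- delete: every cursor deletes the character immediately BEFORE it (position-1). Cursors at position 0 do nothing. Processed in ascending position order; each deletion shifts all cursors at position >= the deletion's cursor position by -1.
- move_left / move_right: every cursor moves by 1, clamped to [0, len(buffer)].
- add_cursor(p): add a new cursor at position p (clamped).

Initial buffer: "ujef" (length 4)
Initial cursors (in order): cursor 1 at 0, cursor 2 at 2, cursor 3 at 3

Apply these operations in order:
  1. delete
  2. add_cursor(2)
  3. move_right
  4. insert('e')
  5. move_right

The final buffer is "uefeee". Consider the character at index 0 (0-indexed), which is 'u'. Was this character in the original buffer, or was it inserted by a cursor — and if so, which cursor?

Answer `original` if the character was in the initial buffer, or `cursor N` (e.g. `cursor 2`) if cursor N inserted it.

Answer: original

Derivation:
After op 1 (delete): buffer="uf" (len 2), cursors c1@0 c2@1 c3@1, authorship ..
After op 2 (add_cursor(2)): buffer="uf" (len 2), cursors c1@0 c2@1 c3@1 c4@2, authorship ..
After op 3 (move_right): buffer="uf" (len 2), cursors c1@1 c2@2 c3@2 c4@2, authorship ..
After op 4 (insert('e')): buffer="uefeee" (len 6), cursors c1@2 c2@6 c3@6 c4@6, authorship .1.234
After op 5 (move_right): buffer="uefeee" (len 6), cursors c1@3 c2@6 c3@6 c4@6, authorship .1.234
Authorship (.=original, N=cursor N): . 1 . 2 3 4
Index 0: author = original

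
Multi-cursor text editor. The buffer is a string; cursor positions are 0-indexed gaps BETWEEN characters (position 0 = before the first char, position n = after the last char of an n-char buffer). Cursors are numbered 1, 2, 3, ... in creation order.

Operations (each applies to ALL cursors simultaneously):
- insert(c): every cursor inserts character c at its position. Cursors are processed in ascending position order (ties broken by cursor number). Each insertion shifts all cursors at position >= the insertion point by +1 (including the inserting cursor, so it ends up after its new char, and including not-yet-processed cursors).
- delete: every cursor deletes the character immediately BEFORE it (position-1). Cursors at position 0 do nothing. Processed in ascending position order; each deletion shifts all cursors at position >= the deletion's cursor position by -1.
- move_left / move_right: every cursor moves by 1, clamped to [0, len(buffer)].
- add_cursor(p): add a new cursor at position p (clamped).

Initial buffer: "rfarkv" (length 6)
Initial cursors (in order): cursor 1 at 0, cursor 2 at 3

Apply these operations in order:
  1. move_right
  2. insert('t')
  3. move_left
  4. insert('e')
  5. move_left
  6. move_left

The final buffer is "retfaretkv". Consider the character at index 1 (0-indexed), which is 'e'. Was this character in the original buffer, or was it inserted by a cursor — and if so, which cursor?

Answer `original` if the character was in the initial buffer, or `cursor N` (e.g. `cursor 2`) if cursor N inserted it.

Answer: cursor 1

Derivation:
After op 1 (move_right): buffer="rfarkv" (len 6), cursors c1@1 c2@4, authorship ......
After op 2 (insert('t')): buffer="rtfartkv" (len 8), cursors c1@2 c2@6, authorship .1...2..
After op 3 (move_left): buffer="rtfartkv" (len 8), cursors c1@1 c2@5, authorship .1...2..
After op 4 (insert('e')): buffer="retfaretkv" (len 10), cursors c1@2 c2@7, authorship .11...22..
After op 5 (move_left): buffer="retfaretkv" (len 10), cursors c1@1 c2@6, authorship .11...22..
After op 6 (move_left): buffer="retfaretkv" (len 10), cursors c1@0 c2@5, authorship .11...22..
Authorship (.=original, N=cursor N): . 1 1 . . . 2 2 . .
Index 1: author = 1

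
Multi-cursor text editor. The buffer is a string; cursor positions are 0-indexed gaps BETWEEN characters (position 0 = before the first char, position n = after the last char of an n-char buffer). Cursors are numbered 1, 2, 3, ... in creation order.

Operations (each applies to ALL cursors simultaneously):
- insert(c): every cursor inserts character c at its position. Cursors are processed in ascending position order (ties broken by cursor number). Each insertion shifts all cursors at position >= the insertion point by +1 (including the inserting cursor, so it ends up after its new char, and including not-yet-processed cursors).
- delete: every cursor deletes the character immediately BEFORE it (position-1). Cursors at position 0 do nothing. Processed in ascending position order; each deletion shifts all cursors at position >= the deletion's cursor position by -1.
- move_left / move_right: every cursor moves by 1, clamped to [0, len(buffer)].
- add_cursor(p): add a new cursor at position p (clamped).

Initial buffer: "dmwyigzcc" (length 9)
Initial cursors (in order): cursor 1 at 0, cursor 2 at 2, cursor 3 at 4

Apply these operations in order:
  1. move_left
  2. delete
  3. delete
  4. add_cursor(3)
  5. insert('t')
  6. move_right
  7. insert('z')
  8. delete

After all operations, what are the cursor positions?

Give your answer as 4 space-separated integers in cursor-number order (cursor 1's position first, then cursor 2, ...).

After op 1 (move_left): buffer="dmwyigzcc" (len 9), cursors c1@0 c2@1 c3@3, authorship .........
After op 2 (delete): buffer="myigzcc" (len 7), cursors c1@0 c2@0 c3@1, authorship .......
After op 3 (delete): buffer="yigzcc" (len 6), cursors c1@0 c2@0 c3@0, authorship ......
After op 4 (add_cursor(3)): buffer="yigzcc" (len 6), cursors c1@0 c2@0 c3@0 c4@3, authorship ......
After op 5 (insert('t')): buffer="tttyigtzcc" (len 10), cursors c1@3 c2@3 c3@3 c4@7, authorship 123...4...
After op 6 (move_right): buffer="tttyigtzcc" (len 10), cursors c1@4 c2@4 c3@4 c4@8, authorship 123...4...
After op 7 (insert('z')): buffer="tttyzzzigtzzcc" (len 14), cursors c1@7 c2@7 c3@7 c4@12, authorship 123.123..4.4..
After op 8 (delete): buffer="tttyigtzcc" (len 10), cursors c1@4 c2@4 c3@4 c4@8, authorship 123...4...

Answer: 4 4 4 8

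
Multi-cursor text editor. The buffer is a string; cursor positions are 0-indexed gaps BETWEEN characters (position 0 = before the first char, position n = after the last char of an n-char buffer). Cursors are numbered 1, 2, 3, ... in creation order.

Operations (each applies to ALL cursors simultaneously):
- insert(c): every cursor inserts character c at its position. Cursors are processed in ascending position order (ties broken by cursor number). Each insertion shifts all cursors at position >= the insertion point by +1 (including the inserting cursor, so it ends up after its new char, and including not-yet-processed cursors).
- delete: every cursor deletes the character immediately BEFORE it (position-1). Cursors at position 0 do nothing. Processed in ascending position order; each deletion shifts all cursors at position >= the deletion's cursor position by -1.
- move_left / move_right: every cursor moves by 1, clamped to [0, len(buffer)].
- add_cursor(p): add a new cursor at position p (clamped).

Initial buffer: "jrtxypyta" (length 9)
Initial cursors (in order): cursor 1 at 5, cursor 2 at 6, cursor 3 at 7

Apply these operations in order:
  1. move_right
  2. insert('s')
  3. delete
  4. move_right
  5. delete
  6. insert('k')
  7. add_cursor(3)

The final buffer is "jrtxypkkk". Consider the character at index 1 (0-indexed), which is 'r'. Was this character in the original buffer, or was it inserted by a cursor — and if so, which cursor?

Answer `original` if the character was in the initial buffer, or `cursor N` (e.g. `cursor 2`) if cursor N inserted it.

Answer: original

Derivation:
After op 1 (move_right): buffer="jrtxypyta" (len 9), cursors c1@6 c2@7 c3@8, authorship .........
After op 2 (insert('s')): buffer="jrtxypsystsa" (len 12), cursors c1@7 c2@9 c3@11, authorship ......1.2.3.
After op 3 (delete): buffer="jrtxypyta" (len 9), cursors c1@6 c2@7 c3@8, authorship .........
After op 4 (move_right): buffer="jrtxypyta" (len 9), cursors c1@7 c2@8 c3@9, authorship .........
After op 5 (delete): buffer="jrtxyp" (len 6), cursors c1@6 c2@6 c3@6, authorship ......
After op 6 (insert('k')): buffer="jrtxypkkk" (len 9), cursors c1@9 c2@9 c3@9, authorship ......123
After op 7 (add_cursor(3)): buffer="jrtxypkkk" (len 9), cursors c4@3 c1@9 c2@9 c3@9, authorship ......123
Authorship (.=original, N=cursor N): . . . . . . 1 2 3
Index 1: author = original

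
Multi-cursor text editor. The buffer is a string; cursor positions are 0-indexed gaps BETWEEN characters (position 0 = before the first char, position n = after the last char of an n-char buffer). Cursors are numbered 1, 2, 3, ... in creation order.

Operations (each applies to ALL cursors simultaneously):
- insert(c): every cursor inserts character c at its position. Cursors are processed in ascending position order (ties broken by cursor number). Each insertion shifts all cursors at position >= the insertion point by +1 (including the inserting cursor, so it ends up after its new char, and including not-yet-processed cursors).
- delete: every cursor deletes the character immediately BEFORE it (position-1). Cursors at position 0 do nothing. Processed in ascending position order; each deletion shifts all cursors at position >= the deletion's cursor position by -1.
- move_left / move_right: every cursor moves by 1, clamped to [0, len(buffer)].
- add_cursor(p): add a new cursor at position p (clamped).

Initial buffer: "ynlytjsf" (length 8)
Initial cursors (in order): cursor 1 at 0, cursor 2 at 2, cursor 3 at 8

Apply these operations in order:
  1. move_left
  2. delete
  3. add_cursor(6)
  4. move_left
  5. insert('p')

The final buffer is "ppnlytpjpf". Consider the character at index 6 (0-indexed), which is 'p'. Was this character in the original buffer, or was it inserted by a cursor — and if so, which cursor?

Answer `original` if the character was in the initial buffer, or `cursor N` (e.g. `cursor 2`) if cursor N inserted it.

Answer: cursor 3

Derivation:
After op 1 (move_left): buffer="ynlytjsf" (len 8), cursors c1@0 c2@1 c3@7, authorship ........
After op 2 (delete): buffer="nlytjf" (len 6), cursors c1@0 c2@0 c3@5, authorship ......
After op 3 (add_cursor(6)): buffer="nlytjf" (len 6), cursors c1@0 c2@0 c3@5 c4@6, authorship ......
After op 4 (move_left): buffer="nlytjf" (len 6), cursors c1@0 c2@0 c3@4 c4@5, authorship ......
After op 5 (insert('p')): buffer="ppnlytpjpf" (len 10), cursors c1@2 c2@2 c3@7 c4@9, authorship 12....3.4.
Authorship (.=original, N=cursor N): 1 2 . . . . 3 . 4 .
Index 6: author = 3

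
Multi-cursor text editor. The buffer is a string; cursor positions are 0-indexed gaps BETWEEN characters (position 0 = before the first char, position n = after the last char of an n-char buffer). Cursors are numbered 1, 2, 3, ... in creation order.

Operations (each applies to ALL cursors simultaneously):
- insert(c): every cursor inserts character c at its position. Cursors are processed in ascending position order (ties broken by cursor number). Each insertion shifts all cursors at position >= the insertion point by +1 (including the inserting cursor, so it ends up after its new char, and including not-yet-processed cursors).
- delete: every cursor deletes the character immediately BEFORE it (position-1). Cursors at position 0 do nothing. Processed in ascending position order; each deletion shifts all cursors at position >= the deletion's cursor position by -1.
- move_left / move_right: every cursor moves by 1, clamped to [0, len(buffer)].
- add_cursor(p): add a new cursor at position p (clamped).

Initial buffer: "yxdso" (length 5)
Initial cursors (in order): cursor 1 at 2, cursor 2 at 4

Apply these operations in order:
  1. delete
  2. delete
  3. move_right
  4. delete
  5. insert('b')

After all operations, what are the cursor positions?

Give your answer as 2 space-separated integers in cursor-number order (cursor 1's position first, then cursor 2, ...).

Answer: 2 2

Derivation:
After op 1 (delete): buffer="ydo" (len 3), cursors c1@1 c2@2, authorship ...
After op 2 (delete): buffer="o" (len 1), cursors c1@0 c2@0, authorship .
After op 3 (move_right): buffer="o" (len 1), cursors c1@1 c2@1, authorship .
After op 4 (delete): buffer="" (len 0), cursors c1@0 c2@0, authorship 
After op 5 (insert('b')): buffer="bb" (len 2), cursors c1@2 c2@2, authorship 12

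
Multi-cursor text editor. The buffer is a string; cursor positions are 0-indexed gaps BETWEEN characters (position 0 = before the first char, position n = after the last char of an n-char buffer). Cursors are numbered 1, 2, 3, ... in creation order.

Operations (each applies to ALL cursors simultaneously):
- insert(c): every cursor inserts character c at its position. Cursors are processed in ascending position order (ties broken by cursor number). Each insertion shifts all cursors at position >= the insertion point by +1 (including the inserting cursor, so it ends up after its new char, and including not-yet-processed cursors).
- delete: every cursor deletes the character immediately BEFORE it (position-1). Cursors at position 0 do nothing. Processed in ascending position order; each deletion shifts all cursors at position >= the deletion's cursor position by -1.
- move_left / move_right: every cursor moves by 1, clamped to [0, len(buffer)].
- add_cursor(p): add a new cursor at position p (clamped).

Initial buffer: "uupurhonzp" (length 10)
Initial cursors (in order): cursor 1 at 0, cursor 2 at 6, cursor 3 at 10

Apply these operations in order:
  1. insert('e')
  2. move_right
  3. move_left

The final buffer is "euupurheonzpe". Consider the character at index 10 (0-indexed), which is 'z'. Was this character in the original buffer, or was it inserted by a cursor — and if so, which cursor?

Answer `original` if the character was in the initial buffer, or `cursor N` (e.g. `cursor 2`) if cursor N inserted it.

After op 1 (insert('e')): buffer="euupurheonzpe" (len 13), cursors c1@1 c2@8 c3@13, authorship 1......2....3
After op 2 (move_right): buffer="euupurheonzpe" (len 13), cursors c1@2 c2@9 c3@13, authorship 1......2....3
After op 3 (move_left): buffer="euupurheonzpe" (len 13), cursors c1@1 c2@8 c3@12, authorship 1......2....3
Authorship (.=original, N=cursor N): 1 . . . . . . 2 . . . . 3
Index 10: author = original

Answer: original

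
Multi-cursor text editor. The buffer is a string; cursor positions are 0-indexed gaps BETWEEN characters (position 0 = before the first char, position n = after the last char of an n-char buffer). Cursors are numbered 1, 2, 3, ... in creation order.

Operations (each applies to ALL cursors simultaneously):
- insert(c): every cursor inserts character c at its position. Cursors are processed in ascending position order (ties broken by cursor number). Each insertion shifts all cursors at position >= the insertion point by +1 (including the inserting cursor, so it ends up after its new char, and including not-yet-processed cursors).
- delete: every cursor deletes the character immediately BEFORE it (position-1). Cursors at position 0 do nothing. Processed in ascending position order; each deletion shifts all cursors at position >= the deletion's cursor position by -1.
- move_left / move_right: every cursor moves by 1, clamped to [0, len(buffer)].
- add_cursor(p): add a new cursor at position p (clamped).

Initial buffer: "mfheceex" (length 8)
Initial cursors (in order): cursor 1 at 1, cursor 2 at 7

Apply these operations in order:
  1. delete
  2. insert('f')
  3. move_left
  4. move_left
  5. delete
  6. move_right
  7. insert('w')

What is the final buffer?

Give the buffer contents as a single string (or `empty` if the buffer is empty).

Answer: fwfheewfx

Derivation:
After op 1 (delete): buffer="fhecex" (len 6), cursors c1@0 c2@5, authorship ......
After op 2 (insert('f')): buffer="ffhecefx" (len 8), cursors c1@1 c2@7, authorship 1.....2.
After op 3 (move_left): buffer="ffhecefx" (len 8), cursors c1@0 c2@6, authorship 1.....2.
After op 4 (move_left): buffer="ffhecefx" (len 8), cursors c1@0 c2@5, authorship 1.....2.
After op 5 (delete): buffer="ffheefx" (len 7), cursors c1@0 c2@4, authorship 1....2.
After op 6 (move_right): buffer="ffheefx" (len 7), cursors c1@1 c2@5, authorship 1....2.
After op 7 (insert('w')): buffer="fwfheewfx" (len 9), cursors c1@2 c2@7, authorship 11....22.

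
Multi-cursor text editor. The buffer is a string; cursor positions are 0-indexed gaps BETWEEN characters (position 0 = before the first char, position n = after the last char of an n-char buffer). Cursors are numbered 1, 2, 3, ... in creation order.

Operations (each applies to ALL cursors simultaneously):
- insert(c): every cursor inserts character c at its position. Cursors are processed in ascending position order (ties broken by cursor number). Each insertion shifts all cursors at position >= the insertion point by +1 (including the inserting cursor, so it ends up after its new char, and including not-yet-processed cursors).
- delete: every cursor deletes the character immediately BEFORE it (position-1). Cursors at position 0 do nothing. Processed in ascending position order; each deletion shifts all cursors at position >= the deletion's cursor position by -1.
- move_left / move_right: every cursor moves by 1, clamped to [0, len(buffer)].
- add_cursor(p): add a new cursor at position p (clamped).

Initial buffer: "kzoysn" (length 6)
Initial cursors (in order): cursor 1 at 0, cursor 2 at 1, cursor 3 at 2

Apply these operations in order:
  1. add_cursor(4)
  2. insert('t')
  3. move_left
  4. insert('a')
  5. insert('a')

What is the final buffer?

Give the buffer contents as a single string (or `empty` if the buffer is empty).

After op 1 (add_cursor(4)): buffer="kzoysn" (len 6), cursors c1@0 c2@1 c3@2 c4@4, authorship ......
After op 2 (insert('t')): buffer="tktztoytsn" (len 10), cursors c1@1 c2@3 c3@5 c4@8, authorship 1.2.3..4..
After op 3 (move_left): buffer="tktztoytsn" (len 10), cursors c1@0 c2@2 c3@4 c4@7, authorship 1.2.3..4..
After op 4 (insert('a')): buffer="atkatzatoyatsn" (len 14), cursors c1@1 c2@4 c3@7 c4@11, authorship 11.22.33..44..
After op 5 (insert('a')): buffer="aatkaatzaatoyaatsn" (len 18), cursors c1@2 c2@6 c3@10 c4@15, authorship 111.222.333..444..

Answer: aatkaatzaatoyaatsn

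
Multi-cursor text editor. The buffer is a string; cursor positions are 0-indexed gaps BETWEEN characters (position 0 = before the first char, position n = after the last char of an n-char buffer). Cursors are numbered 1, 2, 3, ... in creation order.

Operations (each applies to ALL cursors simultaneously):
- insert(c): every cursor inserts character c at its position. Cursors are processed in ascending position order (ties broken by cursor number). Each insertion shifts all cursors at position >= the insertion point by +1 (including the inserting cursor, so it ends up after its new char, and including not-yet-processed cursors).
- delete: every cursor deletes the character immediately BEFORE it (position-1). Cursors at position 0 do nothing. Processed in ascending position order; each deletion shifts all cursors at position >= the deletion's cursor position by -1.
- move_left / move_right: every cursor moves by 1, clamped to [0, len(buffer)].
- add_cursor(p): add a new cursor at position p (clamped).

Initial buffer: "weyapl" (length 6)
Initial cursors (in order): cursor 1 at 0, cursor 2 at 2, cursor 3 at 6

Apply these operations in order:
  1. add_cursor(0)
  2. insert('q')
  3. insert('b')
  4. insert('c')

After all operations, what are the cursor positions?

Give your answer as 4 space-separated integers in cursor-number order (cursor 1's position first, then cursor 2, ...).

Answer: 6 11 18 6

Derivation:
After op 1 (add_cursor(0)): buffer="weyapl" (len 6), cursors c1@0 c4@0 c2@2 c3@6, authorship ......
After op 2 (insert('q')): buffer="qqweqyaplq" (len 10), cursors c1@2 c4@2 c2@5 c3@10, authorship 14..2....3
After op 3 (insert('b')): buffer="qqbbweqbyaplqb" (len 14), cursors c1@4 c4@4 c2@8 c3@14, authorship 1414..22....33
After op 4 (insert('c')): buffer="qqbbccweqbcyaplqbc" (len 18), cursors c1@6 c4@6 c2@11 c3@18, authorship 141414..222....333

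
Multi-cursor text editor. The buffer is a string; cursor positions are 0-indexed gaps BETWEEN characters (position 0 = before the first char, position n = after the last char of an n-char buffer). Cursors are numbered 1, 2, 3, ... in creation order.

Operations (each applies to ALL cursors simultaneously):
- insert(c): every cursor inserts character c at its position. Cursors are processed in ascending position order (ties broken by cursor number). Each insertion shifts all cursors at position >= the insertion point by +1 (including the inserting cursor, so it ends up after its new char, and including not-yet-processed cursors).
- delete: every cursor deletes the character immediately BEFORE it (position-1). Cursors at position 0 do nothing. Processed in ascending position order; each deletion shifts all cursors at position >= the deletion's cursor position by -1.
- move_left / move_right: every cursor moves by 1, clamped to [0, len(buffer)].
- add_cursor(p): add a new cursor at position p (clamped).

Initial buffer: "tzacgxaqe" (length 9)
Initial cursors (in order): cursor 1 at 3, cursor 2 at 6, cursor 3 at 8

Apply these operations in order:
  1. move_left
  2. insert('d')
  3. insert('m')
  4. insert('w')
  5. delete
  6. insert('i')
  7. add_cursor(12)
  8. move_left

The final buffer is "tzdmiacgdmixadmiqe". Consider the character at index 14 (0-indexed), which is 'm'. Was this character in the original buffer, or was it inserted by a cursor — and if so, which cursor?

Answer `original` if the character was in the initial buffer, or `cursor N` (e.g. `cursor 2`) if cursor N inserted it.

After op 1 (move_left): buffer="tzacgxaqe" (len 9), cursors c1@2 c2@5 c3@7, authorship .........
After op 2 (insert('d')): buffer="tzdacgdxadqe" (len 12), cursors c1@3 c2@7 c3@10, authorship ..1...2..3..
After op 3 (insert('m')): buffer="tzdmacgdmxadmqe" (len 15), cursors c1@4 c2@9 c3@13, authorship ..11...22..33..
After op 4 (insert('w')): buffer="tzdmwacgdmwxadmwqe" (len 18), cursors c1@5 c2@11 c3@16, authorship ..111...222..333..
After op 5 (delete): buffer="tzdmacgdmxadmqe" (len 15), cursors c1@4 c2@9 c3@13, authorship ..11...22..33..
After op 6 (insert('i')): buffer="tzdmiacgdmixadmiqe" (len 18), cursors c1@5 c2@11 c3@16, authorship ..111...222..333..
After op 7 (add_cursor(12)): buffer="tzdmiacgdmixadmiqe" (len 18), cursors c1@5 c2@11 c4@12 c3@16, authorship ..111...222..333..
After op 8 (move_left): buffer="tzdmiacgdmixadmiqe" (len 18), cursors c1@4 c2@10 c4@11 c3@15, authorship ..111...222..333..
Authorship (.=original, N=cursor N): . . 1 1 1 . . . 2 2 2 . . 3 3 3 . .
Index 14: author = 3

Answer: cursor 3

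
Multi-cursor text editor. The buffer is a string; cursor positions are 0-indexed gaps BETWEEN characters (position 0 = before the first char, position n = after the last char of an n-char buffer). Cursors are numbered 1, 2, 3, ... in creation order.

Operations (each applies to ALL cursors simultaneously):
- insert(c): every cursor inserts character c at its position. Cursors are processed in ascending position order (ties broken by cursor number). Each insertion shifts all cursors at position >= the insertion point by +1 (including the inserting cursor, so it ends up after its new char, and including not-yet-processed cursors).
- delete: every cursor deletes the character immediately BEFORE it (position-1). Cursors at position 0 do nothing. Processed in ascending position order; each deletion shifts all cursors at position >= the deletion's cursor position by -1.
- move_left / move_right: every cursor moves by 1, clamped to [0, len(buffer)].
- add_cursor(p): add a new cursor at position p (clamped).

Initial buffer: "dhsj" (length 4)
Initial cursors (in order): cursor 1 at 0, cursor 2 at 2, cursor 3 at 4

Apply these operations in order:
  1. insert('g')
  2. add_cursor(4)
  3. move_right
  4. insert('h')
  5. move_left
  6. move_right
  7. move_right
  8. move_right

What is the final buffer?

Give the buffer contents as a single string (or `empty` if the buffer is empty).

Answer: gdhhgshhjgh

Derivation:
After op 1 (insert('g')): buffer="gdhgsjg" (len 7), cursors c1@1 c2@4 c3@7, authorship 1..2..3
After op 2 (add_cursor(4)): buffer="gdhgsjg" (len 7), cursors c1@1 c2@4 c4@4 c3@7, authorship 1..2..3
After op 3 (move_right): buffer="gdhgsjg" (len 7), cursors c1@2 c2@5 c4@5 c3@7, authorship 1..2..3
After op 4 (insert('h')): buffer="gdhhgshhjgh" (len 11), cursors c1@3 c2@8 c4@8 c3@11, authorship 1.1.2.24.33
After op 5 (move_left): buffer="gdhhgshhjgh" (len 11), cursors c1@2 c2@7 c4@7 c3@10, authorship 1.1.2.24.33
After op 6 (move_right): buffer="gdhhgshhjgh" (len 11), cursors c1@3 c2@8 c4@8 c3@11, authorship 1.1.2.24.33
After op 7 (move_right): buffer="gdhhgshhjgh" (len 11), cursors c1@4 c2@9 c4@9 c3@11, authorship 1.1.2.24.33
After op 8 (move_right): buffer="gdhhgshhjgh" (len 11), cursors c1@5 c2@10 c4@10 c3@11, authorship 1.1.2.24.33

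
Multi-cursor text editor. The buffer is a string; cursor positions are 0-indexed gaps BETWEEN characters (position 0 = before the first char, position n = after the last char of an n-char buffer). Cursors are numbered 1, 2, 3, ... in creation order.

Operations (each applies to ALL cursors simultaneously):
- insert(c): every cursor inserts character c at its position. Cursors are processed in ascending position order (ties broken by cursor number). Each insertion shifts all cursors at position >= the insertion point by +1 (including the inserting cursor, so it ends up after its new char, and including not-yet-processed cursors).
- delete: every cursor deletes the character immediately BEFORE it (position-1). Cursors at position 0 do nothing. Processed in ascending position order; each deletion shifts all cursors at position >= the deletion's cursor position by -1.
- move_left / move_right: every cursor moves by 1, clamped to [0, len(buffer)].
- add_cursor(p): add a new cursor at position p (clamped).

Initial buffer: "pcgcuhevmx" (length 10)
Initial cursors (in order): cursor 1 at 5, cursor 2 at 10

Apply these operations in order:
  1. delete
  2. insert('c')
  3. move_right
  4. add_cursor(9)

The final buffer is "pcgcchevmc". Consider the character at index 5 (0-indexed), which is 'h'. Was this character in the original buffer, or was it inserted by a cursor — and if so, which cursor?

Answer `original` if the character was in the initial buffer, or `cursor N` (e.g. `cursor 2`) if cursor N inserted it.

Answer: original

Derivation:
After op 1 (delete): buffer="pcgchevm" (len 8), cursors c1@4 c2@8, authorship ........
After op 2 (insert('c')): buffer="pcgcchevmc" (len 10), cursors c1@5 c2@10, authorship ....1....2
After op 3 (move_right): buffer="pcgcchevmc" (len 10), cursors c1@6 c2@10, authorship ....1....2
After op 4 (add_cursor(9)): buffer="pcgcchevmc" (len 10), cursors c1@6 c3@9 c2@10, authorship ....1....2
Authorship (.=original, N=cursor N): . . . . 1 . . . . 2
Index 5: author = original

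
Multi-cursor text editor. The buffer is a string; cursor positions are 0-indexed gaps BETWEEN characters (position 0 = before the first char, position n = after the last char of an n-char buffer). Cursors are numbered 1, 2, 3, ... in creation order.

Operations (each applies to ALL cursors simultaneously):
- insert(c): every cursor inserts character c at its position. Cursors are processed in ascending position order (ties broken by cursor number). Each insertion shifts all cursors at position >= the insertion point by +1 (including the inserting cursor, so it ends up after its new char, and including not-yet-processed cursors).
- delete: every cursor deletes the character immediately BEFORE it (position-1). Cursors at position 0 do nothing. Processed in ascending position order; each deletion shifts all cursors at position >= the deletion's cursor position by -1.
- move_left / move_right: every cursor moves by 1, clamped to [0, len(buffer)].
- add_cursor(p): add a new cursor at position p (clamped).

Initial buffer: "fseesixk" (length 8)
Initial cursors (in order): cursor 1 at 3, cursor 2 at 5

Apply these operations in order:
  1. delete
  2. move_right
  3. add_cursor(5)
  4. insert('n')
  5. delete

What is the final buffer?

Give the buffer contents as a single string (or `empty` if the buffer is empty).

Answer: fseixk

Derivation:
After op 1 (delete): buffer="fseixk" (len 6), cursors c1@2 c2@3, authorship ......
After op 2 (move_right): buffer="fseixk" (len 6), cursors c1@3 c2@4, authorship ......
After op 3 (add_cursor(5)): buffer="fseixk" (len 6), cursors c1@3 c2@4 c3@5, authorship ......
After op 4 (insert('n')): buffer="fseninxnk" (len 9), cursors c1@4 c2@6 c3@8, authorship ...1.2.3.
After op 5 (delete): buffer="fseixk" (len 6), cursors c1@3 c2@4 c3@5, authorship ......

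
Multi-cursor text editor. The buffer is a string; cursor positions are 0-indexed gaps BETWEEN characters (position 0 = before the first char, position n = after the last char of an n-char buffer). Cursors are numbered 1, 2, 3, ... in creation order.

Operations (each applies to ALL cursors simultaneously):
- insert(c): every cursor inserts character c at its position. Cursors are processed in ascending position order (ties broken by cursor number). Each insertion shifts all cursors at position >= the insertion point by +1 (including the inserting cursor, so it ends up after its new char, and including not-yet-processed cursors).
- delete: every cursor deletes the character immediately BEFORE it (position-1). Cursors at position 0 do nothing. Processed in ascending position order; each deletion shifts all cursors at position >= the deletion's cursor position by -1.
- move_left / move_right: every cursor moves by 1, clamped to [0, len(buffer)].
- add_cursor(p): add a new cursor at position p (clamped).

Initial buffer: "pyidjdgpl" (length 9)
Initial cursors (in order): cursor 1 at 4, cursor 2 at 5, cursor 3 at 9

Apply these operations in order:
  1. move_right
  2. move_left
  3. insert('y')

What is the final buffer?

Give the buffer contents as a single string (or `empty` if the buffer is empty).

After op 1 (move_right): buffer="pyidjdgpl" (len 9), cursors c1@5 c2@6 c3@9, authorship .........
After op 2 (move_left): buffer="pyidjdgpl" (len 9), cursors c1@4 c2@5 c3@8, authorship .........
After op 3 (insert('y')): buffer="pyidyjydgpyl" (len 12), cursors c1@5 c2@7 c3@11, authorship ....1.2...3.

Answer: pyidyjydgpyl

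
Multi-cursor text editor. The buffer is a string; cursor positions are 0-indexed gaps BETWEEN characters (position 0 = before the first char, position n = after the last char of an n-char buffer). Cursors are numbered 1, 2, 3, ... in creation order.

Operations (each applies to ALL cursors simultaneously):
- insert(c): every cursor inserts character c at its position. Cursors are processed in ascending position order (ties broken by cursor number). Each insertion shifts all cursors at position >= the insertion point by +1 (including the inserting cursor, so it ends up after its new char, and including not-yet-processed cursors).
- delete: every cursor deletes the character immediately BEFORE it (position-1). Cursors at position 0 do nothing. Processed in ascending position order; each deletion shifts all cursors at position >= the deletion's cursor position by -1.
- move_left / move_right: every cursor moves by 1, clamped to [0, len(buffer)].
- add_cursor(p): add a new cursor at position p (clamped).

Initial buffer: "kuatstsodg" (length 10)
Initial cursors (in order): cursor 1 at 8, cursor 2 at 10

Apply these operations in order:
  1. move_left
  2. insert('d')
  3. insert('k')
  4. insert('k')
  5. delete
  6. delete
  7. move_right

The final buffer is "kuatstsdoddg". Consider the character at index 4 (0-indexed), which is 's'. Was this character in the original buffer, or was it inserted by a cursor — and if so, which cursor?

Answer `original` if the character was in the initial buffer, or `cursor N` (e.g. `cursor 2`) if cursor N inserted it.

Answer: original

Derivation:
After op 1 (move_left): buffer="kuatstsodg" (len 10), cursors c1@7 c2@9, authorship ..........
After op 2 (insert('d')): buffer="kuatstsdoddg" (len 12), cursors c1@8 c2@11, authorship .......1..2.
After op 3 (insert('k')): buffer="kuatstsdkoddkg" (len 14), cursors c1@9 c2@13, authorship .......11..22.
After op 4 (insert('k')): buffer="kuatstsdkkoddkkg" (len 16), cursors c1@10 c2@15, authorship .......111..222.
After op 5 (delete): buffer="kuatstsdkoddkg" (len 14), cursors c1@9 c2@13, authorship .......11..22.
After op 6 (delete): buffer="kuatstsdoddg" (len 12), cursors c1@8 c2@11, authorship .......1..2.
After op 7 (move_right): buffer="kuatstsdoddg" (len 12), cursors c1@9 c2@12, authorship .......1..2.
Authorship (.=original, N=cursor N): . . . . . . . 1 . . 2 .
Index 4: author = original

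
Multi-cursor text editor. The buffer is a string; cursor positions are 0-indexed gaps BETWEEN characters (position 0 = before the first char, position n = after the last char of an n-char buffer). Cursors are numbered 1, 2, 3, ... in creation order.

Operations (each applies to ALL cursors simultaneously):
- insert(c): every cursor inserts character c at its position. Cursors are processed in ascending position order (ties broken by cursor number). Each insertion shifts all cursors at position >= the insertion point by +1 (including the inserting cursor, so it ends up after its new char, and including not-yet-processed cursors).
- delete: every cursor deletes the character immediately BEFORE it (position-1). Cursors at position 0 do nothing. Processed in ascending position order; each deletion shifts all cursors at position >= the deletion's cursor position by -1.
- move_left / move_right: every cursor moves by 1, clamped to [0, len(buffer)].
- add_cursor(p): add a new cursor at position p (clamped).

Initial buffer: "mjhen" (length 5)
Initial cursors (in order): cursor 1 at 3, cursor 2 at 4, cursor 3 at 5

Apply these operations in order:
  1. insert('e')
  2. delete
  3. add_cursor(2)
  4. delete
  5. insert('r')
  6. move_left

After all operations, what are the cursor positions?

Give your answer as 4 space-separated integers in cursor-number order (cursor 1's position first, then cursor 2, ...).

Answer: 4 4 4 4

Derivation:
After op 1 (insert('e')): buffer="mjheeene" (len 8), cursors c1@4 c2@6 c3@8, authorship ...1.2.3
After op 2 (delete): buffer="mjhen" (len 5), cursors c1@3 c2@4 c3@5, authorship .....
After op 3 (add_cursor(2)): buffer="mjhen" (len 5), cursors c4@2 c1@3 c2@4 c3@5, authorship .....
After op 4 (delete): buffer="m" (len 1), cursors c1@1 c2@1 c3@1 c4@1, authorship .
After op 5 (insert('r')): buffer="mrrrr" (len 5), cursors c1@5 c2@5 c3@5 c4@5, authorship .1234
After op 6 (move_left): buffer="mrrrr" (len 5), cursors c1@4 c2@4 c3@4 c4@4, authorship .1234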